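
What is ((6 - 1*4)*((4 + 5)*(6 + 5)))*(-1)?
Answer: -198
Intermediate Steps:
((6 - 1*4)*((4 + 5)*(6 + 5)))*(-1) = ((6 - 4)*(9*11))*(-1) = (2*99)*(-1) = 198*(-1) = -198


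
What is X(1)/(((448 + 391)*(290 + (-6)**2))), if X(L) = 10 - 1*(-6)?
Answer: 8/136757 ≈ 5.8498e-5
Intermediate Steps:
X(L) = 16 (X(L) = 10 + 6 = 16)
X(1)/(((448 + 391)*(290 + (-6)**2))) = 16/(((448 + 391)*(290 + (-6)**2))) = 16/((839*(290 + 36))) = 16/((839*326)) = 16/273514 = 16*(1/273514) = 8/136757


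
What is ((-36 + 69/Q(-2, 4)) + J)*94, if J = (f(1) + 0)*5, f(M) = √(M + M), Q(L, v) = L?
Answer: -6627 + 470*√2 ≈ -5962.3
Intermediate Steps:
f(M) = √2*√M (f(M) = √(2*M) = √2*√M)
J = 5*√2 (J = (√2*√1 + 0)*5 = (√2*1 + 0)*5 = (√2 + 0)*5 = √2*5 = 5*√2 ≈ 7.0711)
((-36 + 69/Q(-2, 4)) + J)*94 = ((-36 + 69/(-2)) + 5*√2)*94 = ((-36 + 69*(-½)) + 5*√2)*94 = ((-36 - 69/2) + 5*√2)*94 = (-141/2 + 5*√2)*94 = -6627 + 470*√2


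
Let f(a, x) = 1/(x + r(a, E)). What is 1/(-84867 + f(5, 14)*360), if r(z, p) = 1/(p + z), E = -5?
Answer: -1/84867 ≈ -1.1783e-5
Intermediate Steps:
f(a, x) = 1/(x + 1/(-5 + a))
1/(-84867 + f(5, 14)*360) = 1/(-84867 + ((-5 + 5)/(1 + 14*(-5 + 5)))*360) = 1/(-84867 + (0/(1 + 14*0))*360) = 1/(-84867 + (0/(1 + 0))*360) = 1/(-84867 + (0/1)*360) = 1/(-84867 + (1*0)*360) = 1/(-84867 + 0*360) = 1/(-84867 + 0) = 1/(-84867) = -1/84867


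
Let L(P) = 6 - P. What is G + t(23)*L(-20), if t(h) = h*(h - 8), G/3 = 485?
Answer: 10425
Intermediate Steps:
G = 1455 (G = 3*485 = 1455)
t(h) = h*(-8 + h)
G + t(23)*L(-20) = 1455 + (23*(-8 + 23))*(6 - 1*(-20)) = 1455 + (23*15)*(6 + 20) = 1455 + 345*26 = 1455 + 8970 = 10425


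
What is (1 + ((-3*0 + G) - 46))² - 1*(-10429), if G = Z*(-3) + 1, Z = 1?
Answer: 12638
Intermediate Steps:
G = -2 (G = 1*(-3) + 1 = -3 + 1 = -2)
(1 + ((-3*0 + G) - 46))² - 1*(-10429) = (1 + ((-3*0 - 2) - 46))² - 1*(-10429) = (1 + ((0 - 2) - 46))² + 10429 = (1 + (-2 - 46))² + 10429 = (1 - 48)² + 10429 = (-47)² + 10429 = 2209 + 10429 = 12638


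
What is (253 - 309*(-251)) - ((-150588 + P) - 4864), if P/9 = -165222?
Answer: 1720262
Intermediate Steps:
P = -1486998 (P = 9*(-165222) = -1486998)
(253 - 309*(-251)) - ((-150588 + P) - 4864) = (253 - 309*(-251)) - ((-150588 - 1486998) - 4864) = (253 + 77559) - (-1637586 - 4864) = 77812 - 1*(-1642450) = 77812 + 1642450 = 1720262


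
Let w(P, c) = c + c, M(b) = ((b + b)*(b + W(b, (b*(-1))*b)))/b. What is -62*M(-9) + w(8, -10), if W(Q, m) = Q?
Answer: 2212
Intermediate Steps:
M(b) = 4*b (M(b) = ((b + b)*(b + b))/b = ((2*b)*(2*b))/b = (4*b²)/b = 4*b)
w(P, c) = 2*c
-62*M(-9) + w(8, -10) = -248*(-9) + 2*(-10) = -62*(-36) - 20 = 2232 - 20 = 2212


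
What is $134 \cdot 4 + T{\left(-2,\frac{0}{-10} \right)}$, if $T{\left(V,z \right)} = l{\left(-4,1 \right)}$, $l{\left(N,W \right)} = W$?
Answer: $537$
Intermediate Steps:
$T{\left(V,z \right)} = 1$
$134 \cdot 4 + T{\left(-2,\frac{0}{-10} \right)} = 134 \cdot 4 + 1 = 536 + 1 = 537$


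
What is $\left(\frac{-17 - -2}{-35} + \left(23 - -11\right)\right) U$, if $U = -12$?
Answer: $- \frac{2892}{7} \approx -413.14$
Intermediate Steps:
$\left(\frac{-17 - -2}{-35} + \left(23 - -11\right)\right) U = \left(\frac{-17 - -2}{-35} + \left(23 - -11\right)\right) \left(-12\right) = \left(\left(-17 + 2\right) \left(- \frac{1}{35}\right) + \left(23 + 11\right)\right) \left(-12\right) = \left(\left(-15\right) \left(- \frac{1}{35}\right) + 34\right) \left(-12\right) = \left(\frac{3}{7} + 34\right) \left(-12\right) = \frac{241}{7} \left(-12\right) = - \frac{2892}{7}$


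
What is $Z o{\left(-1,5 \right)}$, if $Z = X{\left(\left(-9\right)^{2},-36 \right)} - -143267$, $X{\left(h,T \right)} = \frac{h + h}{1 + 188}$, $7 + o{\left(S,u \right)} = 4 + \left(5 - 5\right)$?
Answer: $- \frac{3008625}{7} \approx -4.298 \cdot 10^{5}$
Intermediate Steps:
$o{\left(S,u \right)} = -3$ ($o{\left(S,u \right)} = -7 + \left(4 + \left(5 - 5\right)\right) = -7 + \left(4 + 0\right) = -7 + 4 = -3$)
$X{\left(h,T \right)} = \frac{2 h}{189}$
$Z = \frac{1002875}{7}$ ($Z = \frac{2 \left(-9\right)^{2}}{189} - -143267 = \frac{2}{189} \cdot 81 + 143267 = \frac{6}{7} + 143267 = \frac{1002875}{7} \approx 1.4327 \cdot 10^{5}$)
$Z o{\left(-1,5 \right)} = \frac{1002875}{7} \left(-3\right) = - \frac{3008625}{7}$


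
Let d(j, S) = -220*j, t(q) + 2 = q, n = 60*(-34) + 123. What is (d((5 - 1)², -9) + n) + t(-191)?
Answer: -5630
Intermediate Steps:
n = -1917 (n = -2040 + 123 = -1917)
t(q) = -2 + q
(d((5 - 1)², -9) + n) + t(-191) = (-220*(5 - 1)² - 1917) + (-2 - 191) = (-220*4² - 1917) - 193 = (-220*16 - 1917) - 193 = (-3520 - 1917) - 193 = -5437 - 193 = -5630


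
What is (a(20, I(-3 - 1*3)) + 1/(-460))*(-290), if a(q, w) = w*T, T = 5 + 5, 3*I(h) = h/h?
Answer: -133313/138 ≈ -966.04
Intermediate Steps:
I(h) = ⅓ (I(h) = (h/h)/3 = (⅓)*1 = ⅓)
T = 10
a(q, w) = 10*w (a(q, w) = w*10 = 10*w)
(a(20, I(-3 - 1*3)) + 1/(-460))*(-290) = (10*(⅓) + 1/(-460))*(-290) = (10/3 - 1/460)*(-290) = (4597/1380)*(-290) = -133313/138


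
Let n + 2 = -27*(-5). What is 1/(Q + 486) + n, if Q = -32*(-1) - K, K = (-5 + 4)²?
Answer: 68762/517 ≈ 133.00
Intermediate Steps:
n = 133 (n = -2 - 27*(-5) = -2 + 135 = 133)
K = 1 (K = (-1)² = 1)
Q = 31 (Q = -32*(-1) - 1*1 = 32 - 1 = 31)
1/(Q + 486) + n = 1/(31 + 486) + 133 = 1/517 + 133 = 68762/517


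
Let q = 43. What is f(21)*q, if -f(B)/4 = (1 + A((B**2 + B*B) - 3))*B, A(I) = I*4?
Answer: -12703404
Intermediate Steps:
A(I) = 4*I
f(B) = -4*B*(-11 + 8*B**2) (f(B) = -4*(1 + 4*((B**2 + B*B) - 3))*B = -4*(1 + 4*((B**2 + B**2) - 3))*B = -4*(1 + 4*(2*B**2 - 3))*B = -4*(1 + 4*(-3 + 2*B**2))*B = -4*(1 + (-12 + 8*B**2))*B = -4*(-11 + 8*B**2)*B = -4*B*(-11 + 8*B**2))
f(21)*q = (-32*21**3 + 44*21)*43 = (-32*9261 + 924)*43 = (-296352 + 924)*43 = -295428*43 = -12703404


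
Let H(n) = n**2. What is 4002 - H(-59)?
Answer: 521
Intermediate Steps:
4002 - H(-59) = 4002 - 1*(-59)**2 = 4002 - 1*3481 = 4002 - 3481 = 521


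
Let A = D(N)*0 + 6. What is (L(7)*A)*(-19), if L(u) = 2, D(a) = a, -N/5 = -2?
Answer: -228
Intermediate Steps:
N = 10 (N = -5*(-2) = 10)
A = 6 (A = 10*0 + 6 = 0 + 6 = 6)
(L(7)*A)*(-19) = (2*6)*(-19) = 12*(-19) = -228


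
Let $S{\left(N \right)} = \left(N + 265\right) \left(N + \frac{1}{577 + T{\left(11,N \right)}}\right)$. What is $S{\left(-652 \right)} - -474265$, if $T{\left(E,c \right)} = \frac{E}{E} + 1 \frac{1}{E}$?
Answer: $\frac{4620375194}{6359} \approx 7.2659 \cdot 10^{5}$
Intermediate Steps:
$T{\left(E,c \right)} = 1 + \frac{1}{E}$
$S{\left(N \right)} = \left(265 + N\right) \left(\frac{11}{6359} + N\right)$ ($S{\left(N \right)} = \left(N + 265\right) \left(N + \frac{1}{577 + \frac{1 + 11}{11}}\right) = \left(265 + N\right) \left(N + \frac{1}{577 + \frac{1}{11} \cdot 12}\right) = \left(265 + N\right) \left(N + \frac{1}{577 + \frac{12}{11}}\right) = \left(265 + N\right) \left(N + \frac{1}{\frac{6359}{11}}\right) = \left(265 + N\right) \left(N + \frac{11}{6359}\right) = \left(265 + N\right) \left(\frac{11}{6359} + N\right)$)
$S{\left(-652 \right)} - -474265 = \left(\frac{2915}{6359} + \left(-652\right)^{2} + \frac{1685146}{6359} \left(-652\right)\right) - -474265 = \left(\frac{2915}{6359} + 425104 - \frac{1098715192}{6359}\right) + 474265 = \frac{1604524059}{6359} + 474265 = \frac{4620375194}{6359}$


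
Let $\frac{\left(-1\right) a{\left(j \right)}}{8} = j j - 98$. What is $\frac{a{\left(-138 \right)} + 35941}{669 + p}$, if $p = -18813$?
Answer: $\frac{115627}{18144} \approx 6.3727$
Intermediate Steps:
$a{\left(j \right)} = 784 - 8 j^{2}$ ($a{\left(j \right)} = - 8 \left(j j - 98\right) = - 8 \left(j^{2} - 98\right) = - 8 \left(-98 + j^{2}\right) = 784 - 8 j^{2}$)
$\frac{a{\left(-138 \right)} + 35941}{669 + p} = \frac{\left(784 - 8 \left(-138\right)^{2}\right) + 35941}{669 - 18813} = \frac{\left(784 - 152352\right) + 35941}{-18144} = \left(\left(784 - 152352\right) + 35941\right) \left(- \frac{1}{18144}\right) = \left(-151568 + 35941\right) \left(- \frac{1}{18144}\right) = \left(-115627\right) \left(- \frac{1}{18144}\right) = \frac{115627}{18144}$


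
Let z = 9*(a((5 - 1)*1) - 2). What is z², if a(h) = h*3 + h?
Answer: 15876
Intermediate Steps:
a(h) = 4*h (a(h) = 3*h + h = 4*h)
z = 126 (z = 9*(4*((5 - 1)*1) - 2) = 9*(4*(4*1) - 2) = 9*(4*4 - 2) = 9*(16 - 2) = 9*14 = 126)
z² = 126² = 15876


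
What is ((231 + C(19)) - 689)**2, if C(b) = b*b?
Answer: 9409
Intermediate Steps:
C(b) = b**2
((231 + C(19)) - 689)**2 = ((231 + 19**2) - 689)**2 = ((231 + 361) - 689)**2 = (592 - 689)**2 = (-97)**2 = 9409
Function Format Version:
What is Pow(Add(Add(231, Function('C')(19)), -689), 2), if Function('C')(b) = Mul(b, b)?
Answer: 9409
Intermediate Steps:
Function('C')(b) = Pow(b, 2)
Pow(Add(Add(231, Function('C')(19)), -689), 2) = Pow(Add(Add(231, Pow(19, 2)), -689), 2) = Pow(Add(Add(231, 361), -689), 2) = Pow(Add(592, -689), 2) = Pow(-97, 2) = 9409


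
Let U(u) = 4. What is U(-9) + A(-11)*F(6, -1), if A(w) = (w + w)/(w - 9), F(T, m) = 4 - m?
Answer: 19/2 ≈ 9.5000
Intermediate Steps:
A(w) = 2*w/(-9 + w) (A(w) = (2*w)/(-9 + w) = 2*w/(-9 + w))
U(-9) + A(-11)*F(6, -1) = 4 + (2*(-11)/(-9 - 11))*(4 - 1*(-1)) = 4 + (2*(-11)/(-20))*(4 + 1) = 4 + (2*(-11)*(-1/20))*5 = 4 + (11/10)*5 = 4 + 11/2 = 19/2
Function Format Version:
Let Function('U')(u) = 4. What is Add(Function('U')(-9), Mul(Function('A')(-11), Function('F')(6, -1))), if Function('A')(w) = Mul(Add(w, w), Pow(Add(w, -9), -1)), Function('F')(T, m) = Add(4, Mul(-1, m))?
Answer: Rational(19, 2) ≈ 9.5000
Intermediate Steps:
Function('A')(w) = Mul(2, w, Pow(Add(-9, w), -1)) (Function('A')(w) = Mul(Mul(2, w), Pow(Add(-9, w), -1)) = Mul(2, w, Pow(Add(-9, w), -1)))
Add(Function('U')(-9), Mul(Function('A')(-11), Function('F')(6, -1))) = Add(4, Mul(Mul(2, -11, Pow(Add(-9, -11), -1)), Add(4, Mul(-1, -1)))) = Add(4, Mul(Mul(2, -11, Pow(-20, -1)), Add(4, 1))) = Add(4, Mul(Mul(2, -11, Rational(-1, 20)), 5)) = Add(4, Mul(Rational(11, 10), 5)) = Add(4, Rational(11, 2)) = Rational(19, 2)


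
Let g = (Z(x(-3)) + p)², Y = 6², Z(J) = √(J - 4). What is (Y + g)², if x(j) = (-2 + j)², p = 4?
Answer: 6673 + 1168*√21 ≈ 12025.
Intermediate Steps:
Z(J) = √(-4 + J)
Y = 36
g = (4 + √21)² (g = (√(-4 + (-2 - 3)²) + 4)² = (√(-4 + (-5)²) + 4)² = (√(-4 + 25) + 4)² = (√21 + 4)² = (4 + √21)² ≈ 73.661)
(Y + g)² = (36 + (4 + √21)²)²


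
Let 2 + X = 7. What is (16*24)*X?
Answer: 1920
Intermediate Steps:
X = 5 (X = -2 + 7 = 5)
(16*24)*X = (16*24)*5 = 384*5 = 1920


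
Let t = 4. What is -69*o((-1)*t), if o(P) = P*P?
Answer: -1104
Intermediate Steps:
o(P) = P²
-69*o((-1)*t) = -69*(-1*4)² = -69*(-4)² = -69*16 = -1104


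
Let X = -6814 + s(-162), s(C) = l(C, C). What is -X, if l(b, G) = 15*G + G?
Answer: 9406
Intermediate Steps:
l(b, G) = 16*G
s(C) = 16*C
X = -9406 (X = -6814 + 16*(-162) = -6814 - 2592 = -9406)
-X = -1*(-9406) = 9406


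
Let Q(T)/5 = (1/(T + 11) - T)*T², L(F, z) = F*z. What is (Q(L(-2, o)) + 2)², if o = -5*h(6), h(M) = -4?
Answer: 85971059555364/841 ≈ 1.0222e+11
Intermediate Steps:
o = 20 (o = -5*(-4) = 20)
Q(T) = 5*T²*(1/(11 + T) - T) (Q(T) = 5*((1/(T + 11) - T)*T²) = 5*((1/(11 + T) - T)*T²) = 5*(T²*(1/(11 + T) - T)) = 5*T²*(1/(11 + T) - T))
(Q(L(-2, o)) + 2)² = (5*(-2*20)²*(1 - (-2*20)² - (-22)*20)/(11 - 2*20) + 2)² = (5*(-40)²*(1 - 1*(-40)² - 11*(-40))/(11 - 40) + 2)² = (5*1600*(1 - 1*1600 + 440)/(-29) + 2)² = (5*1600*(-1/29)*(1 - 1600 + 440) + 2)² = (5*1600*(-1/29)*(-1159) + 2)² = (9272000/29 + 2)² = (9272058/29)² = 85971059555364/841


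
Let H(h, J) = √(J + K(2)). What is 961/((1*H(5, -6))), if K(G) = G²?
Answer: -961*I*√2/2 ≈ -679.53*I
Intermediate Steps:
H(h, J) = √(4 + J) (H(h, J) = √(J + 2²) = √(J + 4) = √(4 + J))
961/((1*H(5, -6))) = 961/((1*√(4 - 6))) = 961/((1*√(-2))) = 961/((1*(I*√2))) = 961/((I*√2)) = 961*(-I*√2/2) = -961*I*√2/2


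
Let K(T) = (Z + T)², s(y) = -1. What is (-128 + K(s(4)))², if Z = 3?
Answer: 15376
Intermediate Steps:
K(T) = (3 + T)²
(-128 + K(s(4)))² = (-128 + (3 - 1)²)² = (-128 + 2²)² = (-128 + 4)² = (-124)² = 15376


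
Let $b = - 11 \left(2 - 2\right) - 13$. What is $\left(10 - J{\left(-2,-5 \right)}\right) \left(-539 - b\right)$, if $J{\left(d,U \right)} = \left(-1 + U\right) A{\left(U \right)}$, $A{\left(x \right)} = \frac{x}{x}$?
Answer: $-8416$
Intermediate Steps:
$A{\left(x \right)} = 1$
$J{\left(d,U \right)} = -1 + U$ ($J{\left(d,U \right)} = \left(-1 + U\right) 1 = -1 + U$)
$b = -13$ ($b = - 11 \left(2 - 2\right) - 13 = \left(-11\right) 0 - 13 = 0 - 13 = -13$)
$\left(10 - J{\left(-2,-5 \right)}\right) \left(-539 - b\right) = \left(10 - \left(-1 - 5\right)\right) \left(-539 - -13\right) = \left(10 - -6\right) \left(-539 + 13\right) = \left(10 + 6\right) \left(-526\right) = 16 \left(-526\right) = -8416$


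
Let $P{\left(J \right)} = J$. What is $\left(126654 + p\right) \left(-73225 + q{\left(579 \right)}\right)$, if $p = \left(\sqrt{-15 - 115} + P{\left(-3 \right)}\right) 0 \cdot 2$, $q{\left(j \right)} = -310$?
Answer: $-9313501890$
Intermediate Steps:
$p = 0$ ($p = \left(\sqrt{-15 - 115} - 3\right) 0 \cdot 2 = \left(\sqrt{-130} - 3\right) 0 = \left(i \sqrt{130} - 3\right) 0 = \left(-3 + i \sqrt{130}\right) 0 = 0$)
$\left(126654 + p\right) \left(-73225 + q{\left(579 \right)}\right) = \left(126654 + 0\right) \left(-73225 - 310\right) = 126654 \left(-73535\right) = -9313501890$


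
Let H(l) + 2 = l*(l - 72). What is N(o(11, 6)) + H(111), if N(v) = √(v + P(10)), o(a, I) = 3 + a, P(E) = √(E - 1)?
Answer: 4327 + √17 ≈ 4331.1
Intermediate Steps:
P(E) = √(-1 + E)
H(l) = -2 + l*(-72 + l) (H(l) = -2 + l*(l - 72) = -2 + l*(-72 + l))
N(v) = √(3 + v) (N(v) = √(v + √(-1 + 10)) = √(v + √9) = √(v + 3) = √(3 + v))
N(o(11, 6)) + H(111) = √(3 + (3 + 11)) + (-2 + 111² - 72*111) = √(3 + 14) + (-2 + 12321 - 7992) = √17 + 4327 = 4327 + √17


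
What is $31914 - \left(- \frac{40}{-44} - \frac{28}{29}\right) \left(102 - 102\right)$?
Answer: $31914$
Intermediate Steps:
$31914 - \left(- \frac{40}{-44} - \frac{28}{29}\right) \left(102 - 102\right) = 31914 - \left(\left(-40\right) \left(- \frac{1}{44}\right) - \frac{28}{29}\right) \left(102 - 102\right) = 31914 - \left(\frac{10}{11} - \frac{28}{29}\right) 0 = 31914 - \left(- \frac{18}{319}\right) 0 = 31914 - 0 = 31914 + 0 = 31914$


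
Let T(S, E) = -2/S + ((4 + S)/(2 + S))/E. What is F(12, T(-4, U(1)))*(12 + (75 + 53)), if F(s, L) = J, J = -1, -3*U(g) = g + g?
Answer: -140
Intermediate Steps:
U(g) = -2*g/3 (U(g) = -(g + g)/3 = -2*g/3)
T(S, E) = -2/S + (4 + S)/(E*(2 + S)) (T(S, E) = -2/S + ((4 + S)/(2 + S))/E = -2/S + (4 + S)/(E*(2 + S)))
F(s, L) = -1
F(12, T(-4, U(1)))*(12 + (75 + 53)) = -(12 + (75 + 53)) = -(12 + 128) = -1*140 = -140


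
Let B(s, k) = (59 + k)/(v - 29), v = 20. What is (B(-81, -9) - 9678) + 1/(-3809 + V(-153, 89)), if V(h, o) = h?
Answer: -345296233/35658 ≈ -9683.6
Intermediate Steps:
B(s, k) = -59/9 - k/9 (B(s, k) = (59 + k)/(20 - 29) = (59 + k)/(-9) = (59 + k)*(-⅑) = -59/9 - k/9)
(B(-81, -9) - 9678) + 1/(-3809 + V(-153, 89)) = ((-59/9 - ⅑*(-9)) - 9678) + 1/(-3809 - 153) = ((-59/9 + 1) - 9678) + 1/(-3962) = (-50/9 - 9678) - 1/3962 = -87152/9 - 1/3962 = -345296233/35658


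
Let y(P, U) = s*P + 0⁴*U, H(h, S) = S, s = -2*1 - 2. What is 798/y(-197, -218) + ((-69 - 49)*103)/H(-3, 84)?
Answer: -594395/4137 ≈ -143.68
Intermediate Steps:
s = -4 (s = -2 - 2 = -4)
y(P, U) = -4*P (y(P, U) = -4*P + 0⁴*U = -4*P + 0*U = -4*P + 0 = -4*P)
798/y(-197, -218) + ((-69 - 49)*103)/H(-3, 84) = 798/((-4*(-197))) + ((-69 - 49)*103)/84 = 798/788 - 118*103*(1/84) = 798*(1/788) - 12154*1/84 = 399/394 - 6077/42 = -594395/4137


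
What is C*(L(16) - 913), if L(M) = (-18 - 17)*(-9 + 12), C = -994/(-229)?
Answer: -1011892/229 ≈ -4418.7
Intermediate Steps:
C = 994/229 (C = -994*(-1/229) = 994/229 ≈ 4.3406)
L(M) = -105 (L(M) = -35*3 = -105)
C*(L(16) - 913) = 994*(-105 - 913)/229 = (994/229)*(-1018) = -1011892/229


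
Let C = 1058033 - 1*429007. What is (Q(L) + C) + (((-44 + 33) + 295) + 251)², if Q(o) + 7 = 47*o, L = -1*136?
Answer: 908852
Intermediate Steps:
L = -136
Q(o) = -7 + 47*o
C = 629026 (C = 1058033 - 429007 = 629026)
(Q(L) + C) + (((-44 + 33) + 295) + 251)² = ((-7 + 47*(-136)) + 629026) + (((-44 + 33) + 295) + 251)² = ((-7 - 6392) + 629026) + ((-11 + 295) + 251)² = (-6399 + 629026) + (284 + 251)² = 622627 + 535² = 622627 + 286225 = 908852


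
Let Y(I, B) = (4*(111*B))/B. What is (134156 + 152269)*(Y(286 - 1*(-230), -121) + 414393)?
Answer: 118819687725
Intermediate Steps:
Y(I, B) = 444 (Y(I, B) = (444*B)/B = 444)
(134156 + 152269)*(Y(286 - 1*(-230), -121) + 414393) = (134156 + 152269)*(444 + 414393) = 286425*414837 = 118819687725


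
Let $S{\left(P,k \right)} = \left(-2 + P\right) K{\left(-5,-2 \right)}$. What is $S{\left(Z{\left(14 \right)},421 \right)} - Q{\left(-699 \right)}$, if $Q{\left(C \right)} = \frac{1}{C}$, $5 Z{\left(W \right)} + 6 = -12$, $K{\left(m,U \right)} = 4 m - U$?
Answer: $\frac{352301}{3495} \approx 100.8$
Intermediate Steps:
$K{\left(m,U \right)} = - U + 4 m$
$Z{\left(W \right)} = - \frac{18}{5}$ ($Z{\left(W \right)} = - \frac{6}{5} + \frac{1}{5} \left(-12\right) = - \frac{6}{5} - \frac{12}{5} = - \frac{18}{5}$)
$S{\left(P,k \right)} = 36 - 18 P$ ($S{\left(P,k \right)} = \left(-2 + P\right) \left(\left(-1\right) \left(-2\right) + 4 \left(-5\right)\right) = \left(-2 + P\right) \left(2 - 20\right) = \left(-2 + P\right) \left(-18\right) = 36 - 18 P$)
$S{\left(Z{\left(14 \right)},421 \right)} - Q{\left(-699 \right)} = \left(36 - - \frac{324}{5}\right) - \frac{1}{-699} = \left(36 + \frac{324}{5}\right) - - \frac{1}{699} = \frac{504}{5} + \frac{1}{699} = \frac{352301}{3495}$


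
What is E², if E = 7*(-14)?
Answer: 9604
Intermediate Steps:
E = -98
E² = (-98)² = 9604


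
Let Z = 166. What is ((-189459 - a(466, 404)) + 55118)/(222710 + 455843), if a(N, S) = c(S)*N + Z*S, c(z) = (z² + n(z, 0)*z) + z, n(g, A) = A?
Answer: -76448325/678553 ≈ -112.66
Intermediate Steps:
c(z) = z + z² (c(z) = (z² + 0*z) + z = (z² + 0) + z = z² + z = z + z²)
a(N, S) = 166*S + N*S*(1 + S) (a(N, S) = (S*(1 + S))*N + 166*S = N*S*(1 + S) + 166*S = 166*S + N*S*(1 + S))
((-189459 - a(466, 404)) + 55118)/(222710 + 455843) = ((-189459 - 404*(166 + 466*(1 + 404))) + 55118)/(222710 + 455843) = ((-189459 - 404*(166 + 466*405)) + 55118)/678553 = ((-189459 - 404*(166 + 188730)) + 55118)*(1/678553) = ((-189459 - 404*188896) + 55118)*(1/678553) = ((-189459 - 1*76313984) + 55118)*(1/678553) = ((-189459 - 76313984) + 55118)*(1/678553) = (-76503443 + 55118)*(1/678553) = -76448325*1/678553 = -76448325/678553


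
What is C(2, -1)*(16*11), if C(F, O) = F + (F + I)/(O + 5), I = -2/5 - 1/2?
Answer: 2002/5 ≈ 400.40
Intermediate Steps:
I = -9/10 (I = -2*⅕ - 1*½ = -⅖ - ½ = -9/10 ≈ -0.90000)
C(F, O) = F + (-9/10 + F)/(5 + O) (C(F, O) = F + (F - 9/10)/(O + 5) = F + (-9/10 + F)/(5 + O))
C(2, -1)*(16*11) = ((-9/10 + 6*2 + 2*(-1))/(5 - 1))*(16*11) = ((-9/10 + 12 - 2)/4)*176 = ((¼)*(91/10))*176 = (91/40)*176 = 2002/5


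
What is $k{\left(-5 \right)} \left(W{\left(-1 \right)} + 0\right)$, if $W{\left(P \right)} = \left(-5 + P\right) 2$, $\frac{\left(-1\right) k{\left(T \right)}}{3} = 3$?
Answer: $108$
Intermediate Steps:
$k{\left(T \right)} = -9$ ($k{\left(T \right)} = \left(-3\right) 3 = -9$)
$W{\left(P \right)} = -10 + 2 P$
$k{\left(-5 \right)} \left(W{\left(-1 \right)} + 0\right) = - 9 \left(\left(-10 + 2 \left(-1\right)\right) + 0\right) = - 9 \left(\left(-10 - 2\right) + 0\right) = - 9 \left(-12 + 0\right) = \left(-9\right) \left(-12\right) = 108$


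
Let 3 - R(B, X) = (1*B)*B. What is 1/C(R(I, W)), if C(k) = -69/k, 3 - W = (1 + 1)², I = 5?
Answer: 22/69 ≈ 0.31884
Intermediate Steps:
W = -1 (W = 3 - (1 + 1)² = 3 - 1*2² = 3 - 1*4 = 3 - 4 = -1)
R(B, X) = 3 - B² (R(B, X) = 3 - 1*B*B = 3 - B*B = 3 - B²)
1/C(R(I, W)) = 1/(-69/(3 - 1*5²)) = 1/(-69/(3 - 1*25)) = 1/(-69/(3 - 25)) = 1/(-69/(-22)) = 1/(-69*(-1/22)) = 1/(69/22) = 22/69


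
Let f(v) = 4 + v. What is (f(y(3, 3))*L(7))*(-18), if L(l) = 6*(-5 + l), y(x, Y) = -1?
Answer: -648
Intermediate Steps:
L(l) = -30 + 6*l
(f(y(3, 3))*L(7))*(-18) = ((4 - 1)*(-30 + 6*7))*(-18) = (3*(-30 + 42))*(-18) = (3*12)*(-18) = 36*(-18) = -648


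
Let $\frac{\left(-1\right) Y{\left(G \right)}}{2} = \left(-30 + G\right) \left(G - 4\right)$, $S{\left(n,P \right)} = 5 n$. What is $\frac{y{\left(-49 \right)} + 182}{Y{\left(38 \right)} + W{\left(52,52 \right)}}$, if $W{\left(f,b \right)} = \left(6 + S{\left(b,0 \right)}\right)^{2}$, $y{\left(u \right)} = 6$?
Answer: $\frac{47}{17553} \approx 0.0026776$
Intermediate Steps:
$Y{\left(G \right)} = - 2 \left(-30 + G\right) \left(-4 + G\right)$ ($Y{\left(G \right)} = - 2 \left(-30 + G\right) \left(G - 4\right) = - 2 \left(-30 + G\right) \left(-4 + G\right)$)
$W{\left(f,b \right)} = \left(6 + 5 b\right)^{2}$
$\frac{y{\left(-49 \right)} + 182}{Y{\left(38 \right)} + W{\left(52,52 \right)}} = \frac{6 + 182}{\left(-240 - 2 \cdot 38^{2} + 68 \cdot 38\right) + \left(6 + 5 \cdot 52\right)^{2}} = \frac{188}{\left(-240 - 2888 + 2584\right) + \left(6 + 260\right)^{2}} = \frac{188}{\left(-240 - 2888 + 2584\right) + 266^{2}} = \frac{188}{-544 + 70756} = \frac{188}{70212} = 188 \cdot \frac{1}{70212} = \frac{47}{17553}$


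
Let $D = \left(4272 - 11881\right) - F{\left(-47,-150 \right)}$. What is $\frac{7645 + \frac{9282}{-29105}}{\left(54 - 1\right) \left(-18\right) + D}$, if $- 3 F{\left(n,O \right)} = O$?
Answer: $- \frac{222498443}{250681365} \approx -0.88758$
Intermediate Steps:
$F{\left(n,O \right)} = - \frac{O}{3}$
$D = -7659$ ($D = \left(4272 - 11881\right) - \left(- \frac{1}{3}\right) \left(-150\right) = -7609 - 50 = -7659$)
$\frac{7645 + \frac{9282}{-29105}}{\left(54 - 1\right) \left(-18\right) + D} = \frac{7645 + \frac{9282}{-29105}}{\left(54 - 1\right) \left(-18\right) - 7659} = \frac{7645 + 9282 \left(- \frac{1}{29105}\right)}{53 \left(-18\right) - 7659} = \frac{7645 - \frac{9282}{29105}}{-954 - 7659} = \frac{222498443}{29105 \left(-8613\right)} = \frac{222498443}{29105} \left(- \frac{1}{8613}\right) = - \frac{222498443}{250681365}$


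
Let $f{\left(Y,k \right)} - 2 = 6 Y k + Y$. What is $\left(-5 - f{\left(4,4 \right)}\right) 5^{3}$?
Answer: $-13375$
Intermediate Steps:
$f{\left(Y,k \right)} = 2 + Y + 6 Y k$ ($f{\left(Y,k \right)} = 2 + \left(6 Y k + Y\right) = 2 + \left(Y + 6 Y k\right) = 2 + Y + 6 Y k$)
$\left(-5 - f{\left(4,4 \right)}\right) 5^{3} = \left(-5 - \left(2 + 4 + 6 \cdot 4 \cdot 4\right)\right) 5^{3} = \left(-5 - \left(2 + 4 + 96\right)\right) 125 = \left(-5 - 102\right) 125 = \left(-107\right) 125 = -13375$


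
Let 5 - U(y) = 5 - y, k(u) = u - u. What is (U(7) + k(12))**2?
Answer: 49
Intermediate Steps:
k(u) = 0
U(y) = y (U(y) = 5 - (5 - y) = 5 + (-5 + y) = y)
(U(7) + k(12))**2 = (7 + 0)**2 = 7**2 = 49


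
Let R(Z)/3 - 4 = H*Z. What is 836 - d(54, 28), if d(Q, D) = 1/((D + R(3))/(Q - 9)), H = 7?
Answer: 86063/103 ≈ 835.56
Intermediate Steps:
R(Z) = 12 + 21*Z (R(Z) = 12 + 3*(7*Z) = 12 + 21*Z)
d(Q, D) = (-9 + Q)/(75 + D) (d(Q, D) = 1/((D + (12 + 21*3))/(Q - 9)) = 1/((D + (12 + 63))/(-9 + Q)) = 1/((D + 75)/(-9 + Q)) = 1/((75 + D)/(-9 + Q)) = (-9 + Q)/(75 + D))
836 - d(54, 28) = 836 - (-9 + 54)/(75 + 28) = 836 - 45/103 = 86063/103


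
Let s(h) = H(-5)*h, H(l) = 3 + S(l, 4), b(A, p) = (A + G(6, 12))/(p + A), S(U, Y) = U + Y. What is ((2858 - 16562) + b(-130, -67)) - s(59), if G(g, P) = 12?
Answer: -2722816/197 ≈ -13821.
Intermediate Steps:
b(A, p) = (12 + A)/(A + p) (b(A, p) = (A + 12)/(p + A) = (12 + A)/(A + p))
H(l) = 7 + l (H(l) = 3 + (l + 4) = 3 + (4 + l) = 7 + l)
s(h) = 2*h (s(h) = (7 - 5)*h = 2*h)
((2858 - 16562) + b(-130, -67)) - s(59) = ((2858 - 16562) + (12 - 130)/(-130 - 67)) - 2*59 = (-13704 - 118/(-197)) - 1*118 = (-13704 - 1/197*(-118)) - 118 = (-13704 + 118/197) - 118 = -2699570/197 - 118 = -2722816/197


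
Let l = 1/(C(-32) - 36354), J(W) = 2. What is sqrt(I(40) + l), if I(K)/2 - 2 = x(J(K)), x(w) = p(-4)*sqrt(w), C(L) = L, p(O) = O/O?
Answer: sqrt(5295727598 + 2647881992*sqrt(2))/36386 ≈ 2.6131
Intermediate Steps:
p(O) = 1
x(w) = sqrt(w) (x(w) = 1*sqrt(w) = sqrt(w))
I(K) = 4 + 2*sqrt(2)
l = -1/36386 (l = 1/(-32 - 36354) = 1/(-36386) = -1/36386 ≈ -2.7483e-5)
sqrt(I(40) + l) = sqrt((4 + 2*sqrt(2)) - 1/36386) = sqrt(145543/36386 + 2*sqrt(2))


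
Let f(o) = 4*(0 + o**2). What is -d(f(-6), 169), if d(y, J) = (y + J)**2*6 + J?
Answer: -587983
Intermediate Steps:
f(o) = 4*o**2
d(y, J) = J + 6*(J + y)**2 (d(y, J) = (J + y)**2*6 + J = 6*(J + y)**2 + J = J + 6*(J + y)**2)
-d(f(-6), 169) = -(169 + 6*(169 + 4*(-6)**2)**2) = -(169 + 6*(169 + 4*36)**2) = -(169 + 6*(169 + 144)**2) = -(169 + 6*313**2) = -(169 + 6*97969) = -(169 + 587814) = -1*587983 = -587983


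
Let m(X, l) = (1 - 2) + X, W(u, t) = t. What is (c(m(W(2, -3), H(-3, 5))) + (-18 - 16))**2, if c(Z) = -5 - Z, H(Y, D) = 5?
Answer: 1225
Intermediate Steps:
m(X, l) = -1 + X
(c(m(W(2, -3), H(-3, 5))) + (-18 - 16))**2 = ((-5 - (-1 - 3)) + (-18 - 16))**2 = ((-5 - 1*(-4)) - 34)**2 = ((-5 + 4) - 34)**2 = (-1 - 34)**2 = (-35)**2 = 1225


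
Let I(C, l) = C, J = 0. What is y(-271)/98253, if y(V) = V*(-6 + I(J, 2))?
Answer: 542/32751 ≈ 0.016549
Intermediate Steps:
y(V) = -6*V (y(V) = V*(-6 + 0) = V*(-6) = -6*V)
y(-271)/98253 = -6*(-271)/98253 = 1626*(1/98253) = 542/32751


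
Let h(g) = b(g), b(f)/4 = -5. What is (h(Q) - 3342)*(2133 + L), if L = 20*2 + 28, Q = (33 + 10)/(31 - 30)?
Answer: -7399762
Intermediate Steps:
Q = 43 (Q = 43/1 = 43*1 = 43)
b(f) = -20 (b(f) = 4*(-5) = -20)
h(g) = -20
L = 68 (L = 40 + 28 = 68)
(h(Q) - 3342)*(2133 + L) = (-20 - 3342)*(2133 + 68) = -3362*2201 = -7399762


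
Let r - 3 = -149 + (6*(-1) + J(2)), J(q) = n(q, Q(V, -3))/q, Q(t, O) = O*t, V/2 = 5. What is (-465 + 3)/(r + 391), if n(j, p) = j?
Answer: -77/40 ≈ -1.9250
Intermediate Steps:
V = 10 (V = 2*5 = 10)
J(q) = 1 (J(q) = q/q = 1)
r = -151 (r = 3 + (-149 + (6*(-1) + 1)) = 3 + (-149 + (-6 + 1)) = 3 + (-149 - 5) = 3 - 154 = -151)
(-465 + 3)/(r + 391) = (-465 + 3)/(-151 + 391) = -462/240 = -462*1/240 = -77/40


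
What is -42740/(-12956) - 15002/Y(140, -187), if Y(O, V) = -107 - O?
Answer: 3940821/61541 ≈ 64.036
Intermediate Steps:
-42740/(-12956) - 15002/Y(140, -187) = -42740/(-12956) - 15002/(-107 - 1*140) = -42740*(-1/12956) - 15002/(-107 - 140) = 10685/3239 - 15002/(-247) = 10685/3239 - 15002*(-1/247) = 10685/3239 + 1154/19 = 3940821/61541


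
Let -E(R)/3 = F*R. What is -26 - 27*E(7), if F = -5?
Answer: -2861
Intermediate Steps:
E(R) = 15*R (E(R) = -(-15)*R = 15*R)
-26 - 27*E(7) = -26 - 405*7 = -26 - 27*105 = -26 - 2835 = -2861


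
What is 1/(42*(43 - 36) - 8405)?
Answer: -1/8111 ≈ -0.00012329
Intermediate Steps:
1/(42*(43 - 36) - 8405) = 1/(42*7 - 8405) = 1/(294 - 8405) = 1/(-8111) = -1/8111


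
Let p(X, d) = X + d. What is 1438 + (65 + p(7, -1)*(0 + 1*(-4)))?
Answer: 1479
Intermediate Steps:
1438 + (65 + p(7, -1)*(0 + 1*(-4))) = 1438 + (65 + (7 - 1)*(0 + 1*(-4))) = 1438 + (65 + 6*(0 - 4)) = 1438 + (65 + 6*(-4)) = 1438 + (65 - 24) = 1438 + 41 = 1479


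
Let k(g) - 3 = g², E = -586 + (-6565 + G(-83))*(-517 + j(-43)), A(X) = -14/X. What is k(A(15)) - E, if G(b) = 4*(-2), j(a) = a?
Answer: -828065279/225 ≈ -3.6803e+6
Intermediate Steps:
G(b) = -8
E = 3680294 (E = -586 + (-6565 - 8)*(-517 - 43) = -586 - 6573*(-560) = -586 + 3680880 = 3680294)
k(g) = 3 + g²
k(A(15)) - E = (3 + (-14/15)²) - 1*3680294 = (3 + (-14*1/15)²) - 3680294 = (3 + (-14/15)²) - 3680294 = (3 + 196/225) - 3680294 = 871/225 - 3680294 = -828065279/225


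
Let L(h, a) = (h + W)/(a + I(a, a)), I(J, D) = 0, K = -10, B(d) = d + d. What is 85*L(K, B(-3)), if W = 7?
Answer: 85/2 ≈ 42.500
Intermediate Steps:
B(d) = 2*d
L(h, a) = (7 + h)/a (L(h, a) = (h + 7)/(a + 0) = (7 + h)/a)
85*L(K, B(-3)) = 85*((7 - 10)/((2*(-3)))) = 85*(-3/(-6)) = 85*(-⅙*(-3)) = 85*(½) = 85/2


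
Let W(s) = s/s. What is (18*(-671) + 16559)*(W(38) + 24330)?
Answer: 109027211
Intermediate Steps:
W(s) = 1
(18*(-671) + 16559)*(W(38) + 24330) = (18*(-671) + 16559)*(1 + 24330) = (-12078 + 16559)*24331 = 4481*24331 = 109027211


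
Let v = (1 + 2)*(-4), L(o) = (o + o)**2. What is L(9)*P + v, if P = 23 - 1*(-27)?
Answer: 16188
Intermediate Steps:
L(o) = 4*o**2 (L(o) = (2*o)**2 = 4*o**2)
P = 50 (P = 23 + 27 = 50)
v = -12 (v = 3*(-4) = -12)
L(9)*P + v = (4*9**2)*50 - 12 = (4*81)*50 - 12 = 324*50 - 12 = 16200 - 12 = 16188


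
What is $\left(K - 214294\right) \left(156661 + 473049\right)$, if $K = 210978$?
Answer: $-2088118360$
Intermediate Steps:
$\left(K - 214294\right) \left(156661 + 473049\right) = \left(210978 - 214294\right) \left(156661 + 473049\right) = \left(-3316\right) 629710 = -2088118360$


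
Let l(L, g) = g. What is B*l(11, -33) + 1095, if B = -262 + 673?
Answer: -12468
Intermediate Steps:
B = 411
B*l(11, -33) + 1095 = 411*(-33) + 1095 = -13563 + 1095 = -12468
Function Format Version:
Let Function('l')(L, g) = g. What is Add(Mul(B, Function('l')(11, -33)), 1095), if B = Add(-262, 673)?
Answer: -12468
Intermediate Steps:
B = 411
Add(Mul(B, Function('l')(11, -33)), 1095) = Add(Mul(411, -33), 1095) = Add(-13563, 1095) = -12468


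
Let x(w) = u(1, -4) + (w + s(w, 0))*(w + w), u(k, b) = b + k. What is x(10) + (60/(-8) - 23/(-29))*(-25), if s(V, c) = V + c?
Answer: 32751/58 ≈ 564.67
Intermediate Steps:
x(w) = -3 + 4*w**2 (x(w) = (-4 + 1) + (w + (w + 0))*(w + w) = -3 + (w + w)*(2*w) = -3 + (2*w)*(2*w) = -3 + 4*w**2)
x(10) + (60/(-8) - 23/(-29))*(-25) = (-3 + 4*10**2) + (60/(-8) - 23/(-29))*(-25) = (-3 + 4*100) + (60*(-1/8) - 23*(-1/29))*(-25) = (-3 + 400) + (-15/2 + 23/29)*(-25) = 397 - 389/58*(-25) = 397 + 9725/58 = 32751/58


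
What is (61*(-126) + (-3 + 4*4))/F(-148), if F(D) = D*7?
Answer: 7673/1036 ≈ 7.4064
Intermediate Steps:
F(D) = 7*D
(61*(-126) + (-3 + 4*4))/F(-148) = (61*(-126) + (-3 + 4*4))/((7*(-148))) = (-7686 + (-3 + 16))/(-1036) = (-7686 + 13)*(-1/1036) = -7673*(-1/1036) = 7673/1036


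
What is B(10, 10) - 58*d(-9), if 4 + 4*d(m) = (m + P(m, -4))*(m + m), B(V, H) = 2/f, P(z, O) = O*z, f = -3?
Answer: 21313/3 ≈ 7104.3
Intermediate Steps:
B(V, H) = -⅔ (B(V, H) = 2/(-3) = 2*(-⅓) = -⅔)
d(m) = -1 - 3*m²/2 (d(m) = -1 + ((m - 4*m)*(m + m))/4 = -1 + ((-3*m)*(2*m))/4 = -1 + (-6*m²)/4 = -1 - 3*m²/2)
B(10, 10) - 58*d(-9) = -⅔ - 58*(-1 - 3/2*(-9)²) = -⅔ - 58*(-1 - 3/2*81) = -⅔ - 58*(-1 - 243/2) = -⅔ - 58*(-245/2) = -⅔ + 7105 = 21313/3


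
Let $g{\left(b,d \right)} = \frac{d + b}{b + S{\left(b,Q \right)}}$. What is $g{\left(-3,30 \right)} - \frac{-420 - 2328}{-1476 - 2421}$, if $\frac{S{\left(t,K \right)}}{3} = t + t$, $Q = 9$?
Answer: $- \frac{18103}{9093} \approx -1.9909$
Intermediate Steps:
$S{\left(t,K \right)} = 6 t$ ($S{\left(t,K \right)} = 3 \left(t + t\right) = 3 \cdot 2 t = 6 t$)
$g{\left(b,d \right)} = \frac{b + d}{7 b}$ ($g{\left(b,d \right)} = \frac{d + b}{b + 6 b} = \frac{b + d}{7 b}$)
$g{\left(-3,30 \right)} - \frac{-420 - 2328}{-1476 - 2421} = \frac{-3 + 30}{7 \left(-3\right)} - \frac{-420 - 2328}{-1476 - 2421} = \frac{1}{7} \left(- \frac{1}{3}\right) 27 - - \frac{2748}{-3897} = - \frac{9}{7} - \left(-2748\right) \left(- \frac{1}{3897}\right) = - \frac{9}{7} - \frac{916}{1299} = - \frac{18103}{9093}$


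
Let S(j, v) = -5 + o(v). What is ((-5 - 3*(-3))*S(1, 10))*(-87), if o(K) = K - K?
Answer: 1740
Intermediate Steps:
o(K) = 0
S(j, v) = -5 (S(j, v) = -5 + 0 = -5)
((-5 - 3*(-3))*S(1, 10))*(-87) = ((-5 - 3*(-3))*(-5))*(-87) = ((-5 + 9)*(-5))*(-87) = (4*(-5))*(-87) = -20*(-87) = 1740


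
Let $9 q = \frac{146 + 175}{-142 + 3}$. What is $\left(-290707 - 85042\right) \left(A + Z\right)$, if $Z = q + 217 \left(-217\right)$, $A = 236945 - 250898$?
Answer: $\frac{9564548386129}{417} \approx 2.2937 \cdot 10^{10}$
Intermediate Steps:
$q = - \frac{107}{417}$ ($q = \frac{\left(146 + 175\right) \frac{1}{-142 + 3}}{9} = \frac{321 \frac{1}{-139}}{9} = \frac{321 \left(- \frac{1}{139}\right)}{9} = \frac{1}{9} \left(- \frac{321}{139}\right) = - \frac{107}{417} \approx -0.25659$)
$A = -13953$
$Z = - \frac{19636220}{417}$ ($Z = - \frac{107}{417} + 217 \left(-217\right) = - \frac{107}{417} - 47089 = - \frac{19636220}{417} \approx -47089.0$)
$\left(-290707 - 85042\right) \left(A + Z\right) = \left(-290707 - 85042\right) \left(-13953 - \frac{19636220}{417}\right) = \left(-375749\right) \left(- \frac{25454621}{417}\right) = \frac{9564548386129}{417}$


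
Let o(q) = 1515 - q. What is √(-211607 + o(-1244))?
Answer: 4*I*√13053 ≈ 457.0*I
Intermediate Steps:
√(-211607 + o(-1244)) = √(-211607 + (1515 - 1*(-1244))) = √(-211607 + (1515 + 1244)) = √(-211607 + 2759) = √(-208848) = 4*I*√13053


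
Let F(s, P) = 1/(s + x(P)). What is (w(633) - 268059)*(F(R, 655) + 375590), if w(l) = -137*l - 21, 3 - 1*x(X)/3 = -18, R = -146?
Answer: -11060555375169/83 ≈ -1.3326e+11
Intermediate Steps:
x(X) = 63 (x(X) = 9 - 3*(-18) = 9 + 54 = 63)
w(l) = -21 - 137*l
F(s, P) = 1/(63 + s) (F(s, P) = 1/(s + 63) = 1/(63 + s))
(w(633) - 268059)*(F(R, 655) + 375590) = ((-21 - 137*633) - 268059)*(1/(63 - 146) + 375590) = ((-21 - 86721) - 268059)*(1/(-83) + 375590) = (-86742 - 268059)*(-1/83 + 375590) = -354801*31173969/83 = -11060555375169/83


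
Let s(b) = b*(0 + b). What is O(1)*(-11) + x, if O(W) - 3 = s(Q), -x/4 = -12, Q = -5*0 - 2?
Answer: -29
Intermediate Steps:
Q = -2 (Q = 0 - 2 = -2)
x = 48 (x = -4*(-12) = 48)
s(b) = b² (s(b) = b*b = b²)
O(W) = 7 (O(W) = 3 + (-2)² = 3 + 4 = 7)
O(1)*(-11) + x = 7*(-11) + 48 = -77 + 48 = -29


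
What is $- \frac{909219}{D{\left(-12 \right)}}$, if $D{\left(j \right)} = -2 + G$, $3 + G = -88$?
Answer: $\frac{303073}{31} \approx 9776.5$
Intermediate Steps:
$G = -91$ ($G = -3 - 88 = -91$)
$D{\left(j \right)} = -93$ ($D{\left(j \right)} = -2 - 91 = -93$)
$- \frac{909219}{D{\left(-12 \right)}} = - \frac{909219}{-93} = \left(-909219\right) \left(- \frac{1}{93}\right) = \frac{303073}{31}$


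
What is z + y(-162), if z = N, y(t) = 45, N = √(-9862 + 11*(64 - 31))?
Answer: 45 + I*√9499 ≈ 45.0 + 97.463*I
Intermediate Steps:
N = I*√9499 (N = √(-9862 + 11*33) = √(-9862 + 363) = √(-9499) = I*√9499 ≈ 97.463*I)
z = I*√9499 ≈ 97.463*I
z + y(-162) = I*√9499 + 45 = 45 + I*√9499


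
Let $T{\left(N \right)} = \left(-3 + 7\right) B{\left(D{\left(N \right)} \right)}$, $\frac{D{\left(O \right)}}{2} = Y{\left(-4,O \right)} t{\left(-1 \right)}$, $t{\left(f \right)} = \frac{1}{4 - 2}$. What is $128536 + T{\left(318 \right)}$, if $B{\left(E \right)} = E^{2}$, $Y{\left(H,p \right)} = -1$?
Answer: $128540$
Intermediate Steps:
$t{\left(f \right)} = \frac{1}{2}$
$D{\left(O \right)} = -1$ ($D{\left(O \right)} = 2 \left(\left(-1\right) \frac{1}{2}\right) = 2 \left(- \frac{1}{2}\right) = -1$)
$T{\left(N \right)} = 4$ ($T{\left(N \right)} = \left(-3 + 7\right) \left(-1\right)^{2} = 4 \cdot 1 = 4$)
$128536 + T{\left(318 \right)} = 128536 + 4 = 128540$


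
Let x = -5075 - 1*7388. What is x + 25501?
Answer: 13038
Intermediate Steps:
x = -12463 (x = -5075 - 7388 = -12463)
x + 25501 = -12463 + 25501 = 13038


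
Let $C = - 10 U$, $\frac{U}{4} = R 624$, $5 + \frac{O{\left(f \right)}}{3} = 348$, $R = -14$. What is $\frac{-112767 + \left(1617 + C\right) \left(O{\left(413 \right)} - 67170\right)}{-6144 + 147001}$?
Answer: $- \frac{23219373804}{140857} \approx -1.6484 \cdot 10^{5}$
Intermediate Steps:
$O{\left(f \right)} = 1029$ ($O{\left(f \right)} = -15 + 3 \cdot 348 = -15 + 1044 = 1029$)
$U = -34944$ ($U = 4 \left(\left(-14\right) 624\right) = 4 \left(-8736\right) = -34944$)
$C = 349440$ ($C = \left(-10\right) \left(-34944\right) = 349440$)
$\frac{-112767 + \left(1617 + C\right) \left(O{\left(413 \right)} - 67170\right)}{-6144 + 147001} = \frac{-112767 + \left(1617 + 349440\right) \left(1029 - 67170\right)}{-6144 + 147001} = \frac{-112767 + 351057 \left(-66141\right)}{140857} = \left(-112767 - 23219261037\right) \frac{1}{140857} = \left(-23219373804\right) \frac{1}{140857} = - \frac{23219373804}{140857}$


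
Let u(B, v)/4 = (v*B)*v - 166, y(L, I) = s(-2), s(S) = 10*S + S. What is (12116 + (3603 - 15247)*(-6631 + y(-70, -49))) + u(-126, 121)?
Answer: 70099920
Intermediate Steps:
s(S) = 11*S
y(L, I) = -22 (y(L, I) = 11*(-2) = -22)
u(B, v) = -664 + 4*B*v² (u(B, v) = 4*((v*B)*v - 166) = 4*((B*v)*v - 166) = 4*(B*v² - 166) = 4*(-166 + B*v²) = -664 + 4*B*v²)
(12116 + (3603 - 15247)*(-6631 + y(-70, -49))) + u(-126, 121) = (12116 + (3603 - 15247)*(-6631 - 22)) + (-664 + 4*(-126)*121²) = (12116 - 11644*(-6653)) + (-664 + 4*(-126)*14641) = (12116 + 77467532) + (-664 - 7379064) = 77479648 - 7379728 = 70099920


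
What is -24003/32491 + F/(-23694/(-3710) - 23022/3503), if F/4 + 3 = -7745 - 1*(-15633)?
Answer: -6659025929592407/39176640579 ≈ -1.6997e+5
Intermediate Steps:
F = 31540 (F = -12 + 4*(-7745 - 1*(-15633)) = -12 + 4*(-7745 + 15633) = -12 + 4*7888 = -12 + 31552 = 31540)
-24003/32491 + F/(-23694/(-3710) - 23022/3503) = -24003/32491 + 31540/(-23694/(-3710) - 23022/3503) = -24003*1/32491 + 31540/(-23694*(-1/3710) - 23022*1/3503) = -24003/32491 + 31540/(11847/1855 - 23022/3503) = -24003/32491 + 31540/(-1205769/6498065) = -24003/32491 + 31540*(-6498065/1205769) = -24003/32491 - 204948970100/1205769 = -6659025929592407/39176640579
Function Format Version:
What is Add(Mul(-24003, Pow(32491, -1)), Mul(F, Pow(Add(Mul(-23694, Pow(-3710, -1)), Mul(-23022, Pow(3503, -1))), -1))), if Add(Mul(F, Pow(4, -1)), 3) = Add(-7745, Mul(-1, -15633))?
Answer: Rational(-6659025929592407, 39176640579) ≈ -1.6997e+5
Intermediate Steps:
F = 31540 (F = Add(-12, Mul(4, Add(-7745, Mul(-1, -15633)))) = Add(-12, Mul(4, Add(-7745, 15633))) = Add(-12, Mul(4, 7888)) = Add(-12, 31552) = 31540)
Add(Mul(-24003, Pow(32491, -1)), Mul(F, Pow(Add(Mul(-23694, Pow(-3710, -1)), Mul(-23022, Pow(3503, -1))), -1))) = Add(Mul(-24003, Pow(32491, -1)), Mul(31540, Pow(Add(Mul(-23694, Pow(-3710, -1)), Mul(-23022, Pow(3503, -1))), -1))) = Add(Mul(-24003, Rational(1, 32491)), Mul(31540, Pow(Add(Mul(-23694, Rational(-1, 3710)), Mul(-23022, Rational(1, 3503))), -1))) = Add(Rational(-24003, 32491), Mul(31540, Pow(Add(Rational(11847, 1855), Rational(-23022, 3503)), -1))) = Add(Rational(-24003, 32491), Mul(31540, Pow(Rational(-1205769, 6498065), -1))) = Add(Rational(-24003, 32491), Mul(31540, Rational(-6498065, 1205769))) = Add(Rational(-24003, 32491), Rational(-204948970100, 1205769)) = Rational(-6659025929592407, 39176640579)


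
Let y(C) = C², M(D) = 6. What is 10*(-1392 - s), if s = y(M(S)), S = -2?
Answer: -14280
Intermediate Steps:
s = 36 (s = 6² = 36)
10*(-1392 - s) = 10*(-1392 - 1*36) = 10*(-1392 - 36) = 10*(-1428) = -14280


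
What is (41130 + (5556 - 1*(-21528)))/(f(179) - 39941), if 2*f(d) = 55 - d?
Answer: -68214/40003 ≈ -1.7052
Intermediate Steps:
f(d) = 55/2 - d/2 (f(d) = (55 - d)/2 = 55/2 - d/2)
(41130 + (5556 - 1*(-21528)))/(f(179) - 39941) = (41130 + (5556 - 1*(-21528)))/((55/2 - ½*179) - 39941) = (41130 + (5556 + 21528))/((55/2 - 179/2) - 39941) = (41130 + 27084)/(-62 - 39941) = 68214/(-40003) = 68214*(-1/40003) = -68214/40003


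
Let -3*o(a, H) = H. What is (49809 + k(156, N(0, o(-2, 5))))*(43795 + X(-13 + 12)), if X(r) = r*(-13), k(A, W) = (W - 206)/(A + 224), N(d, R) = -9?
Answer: 41458149832/19 ≈ 2.1820e+9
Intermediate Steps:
o(a, H) = -H/3
k(A, W) = (-206 + W)/(224 + A)
X(r) = -13*r
(49809 + k(156, N(0, o(-2, 5))))*(43795 + X(-13 + 12)) = (49809 + (-206 - 9)/(224 + 156))*(43795 - 13*(-13 + 12)) = (49809 - 215/380)*(43795 - 13*(-1)) = (49809 + (1/380)*(-215))*(43795 + 13) = (49809 - 43/76)*43808 = (3785441/76)*43808 = 41458149832/19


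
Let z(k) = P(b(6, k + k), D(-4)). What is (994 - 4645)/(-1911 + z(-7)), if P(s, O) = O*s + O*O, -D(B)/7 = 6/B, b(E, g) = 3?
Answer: 4868/2359 ≈ 2.0636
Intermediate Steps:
D(B) = -42/B
P(s, O) = O² + O*s (P(s, O) = O*s + O² = O² + O*s)
z(k) = 567/4 (z(k) = (-42/(-4))*(-42/(-4) + 3) = (-42*(-¼))*(-42*(-¼) + 3) = 21*(21/2 + 3)/2 = (21/2)*(27/2) = 567/4)
(994 - 4645)/(-1911 + z(-7)) = (994 - 4645)/(-1911 + 567/4) = -3651/(-7077/4) = -3651*(-4/7077) = 4868/2359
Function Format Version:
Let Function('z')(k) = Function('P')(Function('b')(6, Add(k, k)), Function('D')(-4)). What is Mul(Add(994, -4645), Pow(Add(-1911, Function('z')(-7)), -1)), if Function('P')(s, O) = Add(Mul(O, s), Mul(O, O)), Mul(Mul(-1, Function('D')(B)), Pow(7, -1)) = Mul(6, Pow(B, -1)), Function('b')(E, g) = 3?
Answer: Rational(4868, 2359) ≈ 2.0636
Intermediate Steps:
Function('D')(B) = Mul(-42, Pow(B, -1)) (Function('D')(B) = Mul(-7, Mul(6, Pow(B, -1))) = Mul(-42, Pow(B, -1)))
Function('P')(s, O) = Add(Pow(O, 2), Mul(O, s)) (Function('P')(s, O) = Add(Mul(O, s), Pow(O, 2)) = Add(Pow(O, 2), Mul(O, s)))
Function('z')(k) = Rational(567, 4) (Function('z')(k) = Mul(Mul(-42, Pow(-4, -1)), Add(Mul(-42, Pow(-4, -1)), 3)) = Mul(Mul(-42, Rational(-1, 4)), Add(Mul(-42, Rational(-1, 4)), 3)) = Mul(Rational(21, 2), Add(Rational(21, 2), 3)) = Mul(Rational(21, 2), Rational(27, 2)) = Rational(567, 4))
Mul(Add(994, -4645), Pow(Add(-1911, Function('z')(-7)), -1)) = Mul(Add(994, -4645), Pow(Add(-1911, Rational(567, 4)), -1)) = Mul(-3651, Pow(Rational(-7077, 4), -1)) = Mul(-3651, Rational(-4, 7077)) = Rational(4868, 2359)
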